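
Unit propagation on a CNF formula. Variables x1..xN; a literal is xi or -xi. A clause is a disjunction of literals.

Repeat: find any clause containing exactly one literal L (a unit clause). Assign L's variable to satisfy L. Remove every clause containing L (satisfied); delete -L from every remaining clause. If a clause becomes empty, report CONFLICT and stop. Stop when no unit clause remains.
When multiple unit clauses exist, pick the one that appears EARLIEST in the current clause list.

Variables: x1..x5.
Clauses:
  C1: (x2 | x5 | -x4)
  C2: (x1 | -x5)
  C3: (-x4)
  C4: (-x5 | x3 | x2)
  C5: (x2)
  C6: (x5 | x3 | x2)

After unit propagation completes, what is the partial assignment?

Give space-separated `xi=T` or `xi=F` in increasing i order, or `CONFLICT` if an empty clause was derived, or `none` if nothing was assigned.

unit clause [-4] forces x4=F; simplify:
  satisfied 2 clause(s); 4 remain; assigned so far: [4]
unit clause [2] forces x2=T; simplify:
  satisfied 3 clause(s); 1 remain; assigned so far: [2, 4]

Answer: x2=T x4=F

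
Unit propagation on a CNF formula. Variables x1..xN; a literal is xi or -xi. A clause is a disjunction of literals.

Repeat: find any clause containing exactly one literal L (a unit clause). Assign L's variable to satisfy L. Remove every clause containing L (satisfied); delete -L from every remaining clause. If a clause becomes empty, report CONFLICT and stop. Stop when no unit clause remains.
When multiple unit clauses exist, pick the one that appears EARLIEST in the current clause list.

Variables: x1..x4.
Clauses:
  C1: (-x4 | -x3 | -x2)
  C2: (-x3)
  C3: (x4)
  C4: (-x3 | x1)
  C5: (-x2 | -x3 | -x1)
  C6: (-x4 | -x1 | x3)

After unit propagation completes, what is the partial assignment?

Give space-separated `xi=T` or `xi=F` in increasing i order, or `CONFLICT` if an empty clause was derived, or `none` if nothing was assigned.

unit clause [-3] forces x3=F; simplify:
  drop 3 from [-4, -1, 3] -> [-4, -1]
  satisfied 4 clause(s); 2 remain; assigned so far: [3]
unit clause [4] forces x4=T; simplify:
  drop -4 from [-4, -1] -> [-1]
  satisfied 1 clause(s); 1 remain; assigned so far: [3, 4]
unit clause [-1] forces x1=F; simplify:
  satisfied 1 clause(s); 0 remain; assigned so far: [1, 3, 4]

Answer: x1=F x3=F x4=T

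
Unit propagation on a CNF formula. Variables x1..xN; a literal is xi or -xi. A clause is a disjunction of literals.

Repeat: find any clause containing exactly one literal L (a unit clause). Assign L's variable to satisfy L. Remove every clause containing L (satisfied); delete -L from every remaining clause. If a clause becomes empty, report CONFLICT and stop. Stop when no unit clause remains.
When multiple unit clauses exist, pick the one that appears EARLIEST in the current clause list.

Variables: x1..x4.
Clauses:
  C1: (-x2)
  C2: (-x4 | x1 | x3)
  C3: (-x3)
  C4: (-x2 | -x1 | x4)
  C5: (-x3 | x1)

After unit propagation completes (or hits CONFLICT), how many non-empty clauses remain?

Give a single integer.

Answer: 1

Derivation:
unit clause [-2] forces x2=F; simplify:
  satisfied 2 clause(s); 3 remain; assigned so far: [2]
unit clause [-3] forces x3=F; simplify:
  drop 3 from [-4, 1, 3] -> [-4, 1]
  satisfied 2 clause(s); 1 remain; assigned so far: [2, 3]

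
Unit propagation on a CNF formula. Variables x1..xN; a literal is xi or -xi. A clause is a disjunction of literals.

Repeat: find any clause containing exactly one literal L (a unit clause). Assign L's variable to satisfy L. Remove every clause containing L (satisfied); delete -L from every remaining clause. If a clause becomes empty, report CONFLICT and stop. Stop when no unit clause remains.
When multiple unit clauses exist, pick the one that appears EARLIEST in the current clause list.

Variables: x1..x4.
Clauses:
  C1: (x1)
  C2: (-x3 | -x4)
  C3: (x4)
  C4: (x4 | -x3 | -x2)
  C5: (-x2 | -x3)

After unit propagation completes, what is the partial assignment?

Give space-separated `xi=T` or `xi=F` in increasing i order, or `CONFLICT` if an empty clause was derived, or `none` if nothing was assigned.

unit clause [1] forces x1=T; simplify:
  satisfied 1 clause(s); 4 remain; assigned so far: [1]
unit clause [4] forces x4=T; simplify:
  drop -4 from [-3, -4] -> [-3]
  satisfied 2 clause(s); 2 remain; assigned so far: [1, 4]
unit clause [-3] forces x3=F; simplify:
  satisfied 2 clause(s); 0 remain; assigned so far: [1, 3, 4]

Answer: x1=T x3=F x4=T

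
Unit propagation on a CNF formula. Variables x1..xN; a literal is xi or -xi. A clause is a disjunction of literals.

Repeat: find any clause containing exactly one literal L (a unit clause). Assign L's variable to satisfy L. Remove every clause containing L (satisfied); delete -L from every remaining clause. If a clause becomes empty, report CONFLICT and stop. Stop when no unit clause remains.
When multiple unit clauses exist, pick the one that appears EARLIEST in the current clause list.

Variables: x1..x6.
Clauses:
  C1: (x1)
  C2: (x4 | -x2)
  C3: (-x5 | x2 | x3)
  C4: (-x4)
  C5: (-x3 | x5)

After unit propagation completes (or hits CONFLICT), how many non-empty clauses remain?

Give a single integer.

unit clause [1] forces x1=T; simplify:
  satisfied 1 clause(s); 4 remain; assigned so far: [1]
unit clause [-4] forces x4=F; simplify:
  drop 4 from [4, -2] -> [-2]
  satisfied 1 clause(s); 3 remain; assigned so far: [1, 4]
unit clause [-2] forces x2=F; simplify:
  drop 2 from [-5, 2, 3] -> [-5, 3]
  satisfied 1 clause(s); 2 remain; assigned so far: [1, 2, 4]

Answer: 2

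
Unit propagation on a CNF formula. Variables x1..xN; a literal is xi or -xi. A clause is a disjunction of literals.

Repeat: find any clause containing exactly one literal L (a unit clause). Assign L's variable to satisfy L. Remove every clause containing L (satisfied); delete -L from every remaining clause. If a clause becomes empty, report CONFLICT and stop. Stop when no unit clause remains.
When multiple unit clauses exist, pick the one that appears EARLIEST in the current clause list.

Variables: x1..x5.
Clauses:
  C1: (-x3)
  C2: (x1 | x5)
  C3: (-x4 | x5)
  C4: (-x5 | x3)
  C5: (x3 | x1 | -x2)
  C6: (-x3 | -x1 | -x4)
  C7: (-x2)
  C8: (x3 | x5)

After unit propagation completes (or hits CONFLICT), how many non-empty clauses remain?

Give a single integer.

Answer: 4

Derivation:
unit clause [-3] forces x3=F; simplify:
  drop 3 from [-5, 3] -> [-5]
  drop 3 from [3, 1, -2] -> [1, -2]
  drop 3 from [3, 5] -> [5]
  satisfied 2 clause(s); 6 remain; assigned so far: [3]
unit clause [-5] forces x5=F; simplify:
  drop 5 from [1, 5] -> [1]
  drop 5 from [-4, 5] -> [-4]
  drop 5 from [5] -> [] (empty!)
  satisfied 1 clause(s); 5 remain; assigned so far: [3, 5]
CONFLICT (empty clause)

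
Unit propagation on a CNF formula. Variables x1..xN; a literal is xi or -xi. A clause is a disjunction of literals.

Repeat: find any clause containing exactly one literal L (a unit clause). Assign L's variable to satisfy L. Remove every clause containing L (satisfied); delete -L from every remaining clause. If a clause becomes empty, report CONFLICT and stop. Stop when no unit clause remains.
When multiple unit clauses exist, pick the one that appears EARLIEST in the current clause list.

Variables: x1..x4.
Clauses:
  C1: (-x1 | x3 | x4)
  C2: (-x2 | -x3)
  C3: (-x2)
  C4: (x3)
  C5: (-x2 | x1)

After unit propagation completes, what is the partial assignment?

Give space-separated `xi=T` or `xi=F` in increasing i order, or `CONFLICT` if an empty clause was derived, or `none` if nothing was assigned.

unit clause [-2] forces x2=F; simplify:
  satisfied 3 clause(s); 2 remain; assigned so far: [2]
unit clause [3] forces x3=T; simplify:
  satisfied 2 clause(s); 0 remain; assigned so far: [2, 3]

Answer: x2=F x3=T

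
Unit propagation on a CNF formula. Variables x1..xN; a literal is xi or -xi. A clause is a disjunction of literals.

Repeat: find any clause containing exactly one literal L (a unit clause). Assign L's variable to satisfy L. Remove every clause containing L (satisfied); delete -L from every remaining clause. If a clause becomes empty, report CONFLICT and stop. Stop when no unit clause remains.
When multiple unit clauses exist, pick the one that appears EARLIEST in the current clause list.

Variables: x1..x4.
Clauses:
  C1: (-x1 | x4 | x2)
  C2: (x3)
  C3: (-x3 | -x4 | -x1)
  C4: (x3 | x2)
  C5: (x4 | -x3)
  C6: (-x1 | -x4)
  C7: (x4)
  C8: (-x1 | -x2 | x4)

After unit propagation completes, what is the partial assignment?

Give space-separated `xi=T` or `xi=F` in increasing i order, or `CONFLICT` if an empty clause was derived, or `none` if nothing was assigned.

unit clause [3] forces x3=T; simplify:
  drop -3 from [-3, -4, -1] -> [-4, -1]
  drop -3 from [4, -3] -> [4]
  satisfied 2 clause(s); 6 remain; assigned so far: [3]
unit clause [4] forces x4=T; simplify:
  drop -4 from [-4, -1] -> [-1]
  drop -4 from [-1, -4] -> [-1]
  satisfied 4 clause(s); 2 remain; assigned so far: [3, 4]
unit clause [-1] forces x1=F; simplify:
  satisfied 2 clause(s); 0 remain; assigned so far: [1, 3, 4]

Answer: x1=F x3=T x4=T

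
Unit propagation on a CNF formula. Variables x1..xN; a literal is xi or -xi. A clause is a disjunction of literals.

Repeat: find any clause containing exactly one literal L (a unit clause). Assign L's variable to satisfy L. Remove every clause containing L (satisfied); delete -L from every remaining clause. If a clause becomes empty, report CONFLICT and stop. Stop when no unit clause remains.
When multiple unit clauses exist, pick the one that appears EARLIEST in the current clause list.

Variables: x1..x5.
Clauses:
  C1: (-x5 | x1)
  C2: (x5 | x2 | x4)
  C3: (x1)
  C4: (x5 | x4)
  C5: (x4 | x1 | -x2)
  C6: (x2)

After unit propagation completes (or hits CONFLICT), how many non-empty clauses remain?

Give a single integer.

unit clause [1] forces x1=T; simplify:
  satisfied 3 clause(s); 3 remain; assigned so far: [1]
unit clause [2] forces x2=T; simplify:
  satisfied 2 clause(s); 1 remain; assigned so far: [1, 2]

Answer: 1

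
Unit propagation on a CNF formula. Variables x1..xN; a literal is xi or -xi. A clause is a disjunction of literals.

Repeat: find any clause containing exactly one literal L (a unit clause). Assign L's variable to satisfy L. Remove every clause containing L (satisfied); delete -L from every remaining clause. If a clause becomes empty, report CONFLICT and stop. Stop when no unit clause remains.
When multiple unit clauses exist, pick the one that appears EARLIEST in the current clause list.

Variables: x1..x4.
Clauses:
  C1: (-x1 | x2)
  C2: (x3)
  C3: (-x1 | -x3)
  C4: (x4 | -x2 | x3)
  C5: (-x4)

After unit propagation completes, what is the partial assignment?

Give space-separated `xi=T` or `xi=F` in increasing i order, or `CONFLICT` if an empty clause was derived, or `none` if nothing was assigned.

unit clause [3] forces x3=T; simplify:
  drop -3 from [-1, -3] -> [-1]
  satisfied 2 clause(s); 3 remain; assigned so far: [3]
unit clause [-1] forces x1=F; simplify:
  satisfied 2 clause(s); 1 remain; assigned so far: [1, 3]
unit clause [-4] forces x4=F; simplify:
  satisfied 1 clause(s); 0 remain; assigned so far: [1, 3, 4]

Answer: x1=F x3=T x4=F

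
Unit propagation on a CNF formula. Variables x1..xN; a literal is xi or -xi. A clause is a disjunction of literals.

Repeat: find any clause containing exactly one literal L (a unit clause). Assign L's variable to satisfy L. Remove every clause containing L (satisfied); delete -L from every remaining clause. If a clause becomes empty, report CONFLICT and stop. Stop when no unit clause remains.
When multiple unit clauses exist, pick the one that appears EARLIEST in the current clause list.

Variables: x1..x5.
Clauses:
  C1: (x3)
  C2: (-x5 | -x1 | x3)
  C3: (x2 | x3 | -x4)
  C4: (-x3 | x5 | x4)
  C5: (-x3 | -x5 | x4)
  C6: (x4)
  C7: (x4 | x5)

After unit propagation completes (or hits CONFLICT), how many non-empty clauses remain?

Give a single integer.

Answer: 0

Derivation:
unit clause [3] forces x3=T; simplify:
  drop -3 from [-3, 5, 4] -> [5, 4]
  drop -3 from [-3, -5, 4] -> [-5, 4]
  satisfied 3 clause(s); 4 remain; assigned so far: [3]
unit clause [4] forces x4=T; simplify:
  satisfied 4 clause(s); 0 remain; assigned so far: [3, 4]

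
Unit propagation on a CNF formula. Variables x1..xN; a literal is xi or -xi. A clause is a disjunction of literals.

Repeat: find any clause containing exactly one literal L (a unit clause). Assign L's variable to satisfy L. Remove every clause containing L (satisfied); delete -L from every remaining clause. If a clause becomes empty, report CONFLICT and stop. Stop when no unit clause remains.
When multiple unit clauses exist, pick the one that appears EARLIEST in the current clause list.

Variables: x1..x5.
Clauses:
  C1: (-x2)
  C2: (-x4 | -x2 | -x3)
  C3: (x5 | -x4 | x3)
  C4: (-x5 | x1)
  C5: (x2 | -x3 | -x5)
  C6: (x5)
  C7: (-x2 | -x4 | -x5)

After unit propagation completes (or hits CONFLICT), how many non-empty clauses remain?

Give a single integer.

Answer: 0

Derivation:
unit clause [-2] forces x2=F; simplify:
  drop 2 from [2, -3, -5] -> [-3, -5]
  satisfied 3 clause(s); 4 remain; assigned so far: [2]
unit clause [5] forces x5=T; simplify:
  drop -5 from [-5, 1] -> [1]
  drop -5 from [-3, -5] -> [-3]
  satisfied 2 clause(s); 2 remain; assigned so far: [2, 5]
unit clause [1] forces x1=T; simplify:
  satisfied 1 clause(s); 1 remain; assigned so far: [1, 2, 5]
unit clause [-3] forces x3=F; simplify:
  satisfied 1 clause(s); 0 remain; assigned so far: [1, 2, 3, 5]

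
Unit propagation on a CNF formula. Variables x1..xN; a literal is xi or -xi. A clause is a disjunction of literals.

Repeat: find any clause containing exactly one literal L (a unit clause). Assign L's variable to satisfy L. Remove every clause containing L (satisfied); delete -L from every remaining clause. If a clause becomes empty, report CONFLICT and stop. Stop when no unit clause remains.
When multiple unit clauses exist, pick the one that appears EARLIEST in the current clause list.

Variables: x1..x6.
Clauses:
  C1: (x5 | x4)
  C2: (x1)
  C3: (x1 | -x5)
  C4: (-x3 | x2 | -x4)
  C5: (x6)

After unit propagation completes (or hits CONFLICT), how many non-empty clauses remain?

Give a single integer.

unit clause [1] forces x1=T; simplify:
  satisfied 2 clause(s); 3 remain; assigned so far: [1]
unit clause [6] forces x6=T; simplify:
  satisfied 1 clause(s); 2 remain; assigned so far: [1, 6]

Answer: 2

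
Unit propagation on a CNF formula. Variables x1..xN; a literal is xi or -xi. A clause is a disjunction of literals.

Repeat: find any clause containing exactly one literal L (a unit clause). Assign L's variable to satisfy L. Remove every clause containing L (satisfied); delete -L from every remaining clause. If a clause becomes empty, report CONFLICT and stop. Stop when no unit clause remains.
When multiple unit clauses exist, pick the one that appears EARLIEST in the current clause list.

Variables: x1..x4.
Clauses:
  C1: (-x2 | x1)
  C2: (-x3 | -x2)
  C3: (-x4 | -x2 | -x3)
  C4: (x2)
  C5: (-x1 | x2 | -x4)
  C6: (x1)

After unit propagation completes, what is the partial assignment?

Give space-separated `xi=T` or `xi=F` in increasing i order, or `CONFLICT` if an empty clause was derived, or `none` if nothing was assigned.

unit clause [2] forces x2=T; simplify:
  drop -2 from [-2, 1] -> [1]
  drop -2 from [-3, -2] -> [-3]
  drop -2 from [-4, -2, -3] -> [-4, -3]
  satisfied 2 clause(s); 4 remain; assigned so far: [2]
unit clause [1] forces x1=T; simplify:
  satisfied 2 clause(s); 2 remain; assigned so far: [1, 2]
unit clause [-3] forces x3=F; simplify:
  satisfied 2 clause(s); 0 remain; assigned so far: [1, 2, 3]

Answer: x1=T x2=T x3=F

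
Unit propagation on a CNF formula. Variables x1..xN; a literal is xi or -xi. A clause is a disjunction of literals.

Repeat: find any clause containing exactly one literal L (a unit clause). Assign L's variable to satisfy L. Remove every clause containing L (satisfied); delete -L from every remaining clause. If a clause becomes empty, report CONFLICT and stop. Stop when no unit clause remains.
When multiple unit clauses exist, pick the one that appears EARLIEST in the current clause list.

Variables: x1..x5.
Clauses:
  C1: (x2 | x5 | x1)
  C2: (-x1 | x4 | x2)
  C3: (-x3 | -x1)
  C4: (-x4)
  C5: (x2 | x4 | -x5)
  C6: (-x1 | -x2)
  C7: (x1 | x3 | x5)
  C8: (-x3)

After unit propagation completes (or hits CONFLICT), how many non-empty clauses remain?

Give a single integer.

Answer: 5

Derivation:
unit clause [-4] forces x4=F; simplify:
  drop 4 from [-1, 4, 2] -> [-1, 2]
  drop 4 from [2, 4, -5] -> [2, -5]
  satisfied 1 clause(s); 7 remain; assigned so far: [4]
unit clause [-3] forces x3=F; simplify:
  drop 3 from [1, 3, 5] -> [1, 5]
  satisfied 2 clause(s); 5 remain; assigned so far: [3, 4]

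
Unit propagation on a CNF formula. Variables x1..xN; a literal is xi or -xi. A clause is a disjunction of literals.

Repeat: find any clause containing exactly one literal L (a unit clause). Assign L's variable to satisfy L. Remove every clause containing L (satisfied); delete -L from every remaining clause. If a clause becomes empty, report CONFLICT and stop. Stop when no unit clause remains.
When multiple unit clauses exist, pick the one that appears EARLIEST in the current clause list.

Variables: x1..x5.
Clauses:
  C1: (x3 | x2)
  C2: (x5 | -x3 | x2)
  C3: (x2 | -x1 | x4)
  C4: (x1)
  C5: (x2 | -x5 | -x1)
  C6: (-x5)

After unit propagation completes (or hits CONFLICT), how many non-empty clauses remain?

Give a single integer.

unit clause [1] forces x1=T; simplify:
  drop -1 from [2, -1, 4] -> [2, 4]
  drop -1 from [2, -5, -1] -> [2, -5]
  satisfied 1 clause(s); 5 remain; assigned so far: [1]
unit clause [-5] forces x5=F; simplify:
  drop 5 from [5, -3, 2] -> [-3, 2]
  satisfied 2 clause(s); 3 remain; assigned so far: [1, 5]

Answer: 3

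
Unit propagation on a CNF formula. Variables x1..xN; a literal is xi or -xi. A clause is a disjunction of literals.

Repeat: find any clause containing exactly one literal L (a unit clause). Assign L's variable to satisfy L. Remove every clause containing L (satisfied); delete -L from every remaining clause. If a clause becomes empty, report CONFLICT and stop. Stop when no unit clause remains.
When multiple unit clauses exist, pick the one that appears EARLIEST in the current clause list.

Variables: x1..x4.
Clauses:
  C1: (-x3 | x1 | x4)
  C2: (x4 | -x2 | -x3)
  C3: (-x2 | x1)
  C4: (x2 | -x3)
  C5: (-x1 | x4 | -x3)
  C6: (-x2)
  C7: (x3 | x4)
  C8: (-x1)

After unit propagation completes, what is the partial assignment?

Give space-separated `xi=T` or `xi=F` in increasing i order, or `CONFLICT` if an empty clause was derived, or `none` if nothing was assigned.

Answer: x1=F x2=F x3=F x4=T

Derivation:
unit clause [-2] forces x2=F; simplify:
  drop 2 from [2, -3] -> [-3]
  satisfied 3 clause(s); 5 remain; assigned so far: [2]
unit clause [-3] forces x3=F; simplify:
  drop 3 from [3, 4] -> [4]
  satisfied 3 clause(s); 2 remain; assigned so far: [2, 3]
unit clause [4] forces x4=T; simplify:
  satisfied 1 clause(s); 1 remain; assigned so far: [2, 3, 4]
unit clause [-1] forces x1=F; simplify:
  satisfied 1 clause(s); 0 remain; assigned so far: [1, 2, 3, 4]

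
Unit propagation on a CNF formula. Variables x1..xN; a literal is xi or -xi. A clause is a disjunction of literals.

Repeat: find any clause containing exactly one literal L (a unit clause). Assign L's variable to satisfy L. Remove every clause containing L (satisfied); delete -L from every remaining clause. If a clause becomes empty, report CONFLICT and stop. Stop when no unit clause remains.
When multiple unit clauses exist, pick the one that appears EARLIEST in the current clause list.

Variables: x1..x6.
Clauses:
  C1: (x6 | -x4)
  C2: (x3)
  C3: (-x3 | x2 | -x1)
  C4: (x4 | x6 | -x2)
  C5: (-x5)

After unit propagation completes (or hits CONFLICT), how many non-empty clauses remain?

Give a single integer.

unit clause [3] forces x3=T; simplify:
  drop -3 from [-3, 2, -1] -> [2, -1]
  satisfied 1 clause(s); 4 remain; assigned so far: [3]
unit clause [-5] forces x5=F; simplify:
  satisfied 1 clause(s); 3 remain; assigned so far: [3, 5]

Answer: 3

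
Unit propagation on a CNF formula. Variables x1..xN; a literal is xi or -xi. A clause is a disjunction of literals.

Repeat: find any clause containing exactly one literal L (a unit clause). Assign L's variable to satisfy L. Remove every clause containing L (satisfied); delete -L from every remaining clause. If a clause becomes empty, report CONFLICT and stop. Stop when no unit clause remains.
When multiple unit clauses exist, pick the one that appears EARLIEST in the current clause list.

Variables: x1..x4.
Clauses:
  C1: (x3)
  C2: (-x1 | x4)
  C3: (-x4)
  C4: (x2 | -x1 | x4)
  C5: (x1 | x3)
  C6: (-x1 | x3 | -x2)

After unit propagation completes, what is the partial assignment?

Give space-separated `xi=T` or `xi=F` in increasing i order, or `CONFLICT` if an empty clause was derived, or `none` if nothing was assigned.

Answer: x1=F x3=T x4=F

Derivation:
unit clause [3] forces x3=T; simplify:
  satisfied 3 clause(s); 3 remain; assigned so far: [3]
unit clause [-4] forces x4=F; simplify:
  drop 4 from [-1, 4] -> [-1]
  drop 4 from [2, -1, 4] -> [2, -1]
  satisfied 1 clause(s); 2 remain; assigned so far: [3, 4]
unit clause [-1] forces x1=F; simplify:
  satisfied 2 clause(s); 0 remain; assigned so far: [1, 3, 4]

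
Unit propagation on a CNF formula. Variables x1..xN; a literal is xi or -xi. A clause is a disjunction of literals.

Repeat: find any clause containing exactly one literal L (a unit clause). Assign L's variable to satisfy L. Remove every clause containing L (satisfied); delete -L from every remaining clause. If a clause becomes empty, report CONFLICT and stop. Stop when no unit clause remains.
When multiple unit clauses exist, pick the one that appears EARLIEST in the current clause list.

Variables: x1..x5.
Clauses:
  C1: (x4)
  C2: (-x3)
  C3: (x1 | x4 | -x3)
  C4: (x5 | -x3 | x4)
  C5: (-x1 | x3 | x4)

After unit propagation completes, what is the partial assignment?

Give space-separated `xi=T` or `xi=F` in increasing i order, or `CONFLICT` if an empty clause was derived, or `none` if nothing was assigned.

Answer: x3=F x4=T

Derivation:
unit clause [4] forces x4=T; simplify:
  satisfied 4 clause(s); 1 remain; assigned so far: [4]
unit clause [-3] forces x3=F; simplify:
  satisfied 1 clause(s); 0 remain; assigned so far: [3, 4]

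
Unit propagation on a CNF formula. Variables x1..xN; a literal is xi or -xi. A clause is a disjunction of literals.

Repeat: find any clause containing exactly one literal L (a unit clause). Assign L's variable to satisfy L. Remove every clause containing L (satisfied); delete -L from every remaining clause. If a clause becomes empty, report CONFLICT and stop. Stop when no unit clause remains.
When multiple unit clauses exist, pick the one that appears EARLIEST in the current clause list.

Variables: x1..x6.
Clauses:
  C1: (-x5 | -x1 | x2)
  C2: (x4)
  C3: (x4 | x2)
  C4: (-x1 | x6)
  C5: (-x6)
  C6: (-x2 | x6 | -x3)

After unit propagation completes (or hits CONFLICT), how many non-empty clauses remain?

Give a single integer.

unit clause [4] forces x4=T; simplify:
  satisfied 2 clause(s); 4 remain; assigned so far: [4]
unit clause [-6] forces x6=F; simplify:
  drop 6 from [-1, 6] -> [-1]
  drop 6 from [-2, 6, -3] -> [-2, -3]
  satisfied 1 clause(s); 3 remain; assigned so far: [4, 6]
unit clause [-1] forces x1=F; simplify:
  satisfied 2 clause(s); 1 remain; assigned so far: [1, 4, 6]

Answer: 1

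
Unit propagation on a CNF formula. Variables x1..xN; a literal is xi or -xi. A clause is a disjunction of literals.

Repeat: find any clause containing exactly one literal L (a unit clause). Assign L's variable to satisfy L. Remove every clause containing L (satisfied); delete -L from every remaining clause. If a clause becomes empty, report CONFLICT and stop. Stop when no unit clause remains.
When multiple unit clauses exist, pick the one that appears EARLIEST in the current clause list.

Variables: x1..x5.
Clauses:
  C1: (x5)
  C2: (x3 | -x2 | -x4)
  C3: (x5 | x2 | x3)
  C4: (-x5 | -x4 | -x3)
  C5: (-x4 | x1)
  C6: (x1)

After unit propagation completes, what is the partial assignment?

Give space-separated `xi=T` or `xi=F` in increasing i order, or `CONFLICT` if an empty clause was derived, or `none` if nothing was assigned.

unit clause [5] forces x5=T; simplify:
  drop -5 from [-5, -4, -3] -> [-4, -3]
  satisfied 2 clause(s); 4 remain; assigned so far: [5]
unit clause [1] forces x1=T; simplify:
  satisfied 2 clause(s); 2 remain; assigned so far: [1, 5]

Answer: x1=T x5=T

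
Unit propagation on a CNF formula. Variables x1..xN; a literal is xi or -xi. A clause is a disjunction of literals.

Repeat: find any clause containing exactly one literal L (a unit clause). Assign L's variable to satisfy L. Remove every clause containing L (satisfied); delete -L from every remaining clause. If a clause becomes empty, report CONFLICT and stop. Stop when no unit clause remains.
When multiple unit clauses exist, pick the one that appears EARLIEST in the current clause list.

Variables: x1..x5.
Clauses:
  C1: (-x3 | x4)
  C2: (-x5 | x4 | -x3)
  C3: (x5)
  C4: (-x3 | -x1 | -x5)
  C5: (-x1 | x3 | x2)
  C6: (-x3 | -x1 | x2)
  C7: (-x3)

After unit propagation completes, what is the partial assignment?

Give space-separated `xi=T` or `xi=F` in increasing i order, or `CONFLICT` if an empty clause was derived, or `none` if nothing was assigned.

Answer: x3=F x5=T

Derivation:
unit clause [5] forces x5=T; simplify:
  drop -5 from [-5, 4, -3] -> [4, -3]
  drop -5 from [-3, -1, -5] -> [-3, -1]
  satisfied 1 clause(s); 6 remain; assigned so far: [5]
unit clause [-3] forces x3=F; simplify:
  drop 3 from [-1, 3, 2] -> [-1, 2]
  satisfied 5 clause(s); 1 remain; assigned so far: [3, 5]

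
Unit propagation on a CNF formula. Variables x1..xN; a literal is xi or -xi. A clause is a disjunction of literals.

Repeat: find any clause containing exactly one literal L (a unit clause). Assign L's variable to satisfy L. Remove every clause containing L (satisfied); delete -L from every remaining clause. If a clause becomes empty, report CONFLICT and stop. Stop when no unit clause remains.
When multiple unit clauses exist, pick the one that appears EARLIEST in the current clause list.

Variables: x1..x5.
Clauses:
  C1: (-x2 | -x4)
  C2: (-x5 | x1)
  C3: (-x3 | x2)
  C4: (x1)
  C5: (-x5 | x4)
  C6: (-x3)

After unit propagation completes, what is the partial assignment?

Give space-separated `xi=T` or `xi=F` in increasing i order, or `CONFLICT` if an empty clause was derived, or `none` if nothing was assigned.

Answer: x1=T x3=F

Derivation:
unit clause [1] forces x1=T; simplify:
  satisfied 2 clause(s); 4 remain; assigned so far: [1]
unit clause [-3] forces x3=F; simplify:
  satisfied 2 clause(s); 2 remain; assigned so far: [1, 3]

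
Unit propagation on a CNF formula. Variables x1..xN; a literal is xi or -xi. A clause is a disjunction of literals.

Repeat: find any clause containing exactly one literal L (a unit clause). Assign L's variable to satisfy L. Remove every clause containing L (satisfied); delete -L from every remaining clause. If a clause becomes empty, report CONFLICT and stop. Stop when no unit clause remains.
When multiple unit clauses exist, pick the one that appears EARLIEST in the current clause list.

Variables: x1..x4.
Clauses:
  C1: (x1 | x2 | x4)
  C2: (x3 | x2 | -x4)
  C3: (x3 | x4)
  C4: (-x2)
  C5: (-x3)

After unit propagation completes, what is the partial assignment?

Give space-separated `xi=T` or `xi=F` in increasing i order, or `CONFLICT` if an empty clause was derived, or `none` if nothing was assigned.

unit clause [-2] forces x2=F; simplify:
  drop 2 from [1, 2, 4] -> [1, 4]
  drop 2 from [3, 2, -4] -> [3, -4]
  satisfied 1 clause(s); 4 remain; assigned so far: [2]
unit clause [-3] forces x3=F; simplify:
  drop 3 from [3, -4] -> [-4]
  drop 3 from [3, 4] -> [4]
  satisfied 1 clause(s); 3 remain; assigned so far: [2, 3]
unit clause [-4] forces x4=F; simplify:
  drop 4 from [1, 4] -> [1]
  drop 4 from [4] -> [] (empty!)
  satisfied 1 clause(s); 2 remain; assigned so far: [2, 3, 4]
CONFLICT (empty clause)

Answer: CONFLICT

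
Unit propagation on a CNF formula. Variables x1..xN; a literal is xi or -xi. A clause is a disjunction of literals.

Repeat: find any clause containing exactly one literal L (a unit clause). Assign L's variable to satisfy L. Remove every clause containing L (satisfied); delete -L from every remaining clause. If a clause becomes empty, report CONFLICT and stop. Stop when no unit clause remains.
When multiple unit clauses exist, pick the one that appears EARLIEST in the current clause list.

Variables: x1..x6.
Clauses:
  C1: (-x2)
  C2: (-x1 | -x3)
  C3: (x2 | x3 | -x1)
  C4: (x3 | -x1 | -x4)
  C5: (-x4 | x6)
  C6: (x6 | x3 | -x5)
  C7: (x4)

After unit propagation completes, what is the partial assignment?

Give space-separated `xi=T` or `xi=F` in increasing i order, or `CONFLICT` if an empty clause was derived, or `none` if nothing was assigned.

unit clause [-2] forces x2=F; simplify:
  drop 2 from [2, 3, -1] -> [3, -1]
  satisfied 1 clause(s); 6 remain; assigned so far: [2]
unit clause [4] forces x4=T; simplify:
  drop -4 from [3, -1, -4] -> [3, -1]
  drop -4 from [-4, 6] -> [6]
  satisfied 1 clause(s); 5 remain; assigned so far: [2, 4]
unit clause [6] forces x6=T; simplify:
  satisfied 2 clause(s); 3 remain; assigned so far: [2, 4, 6]

Answer: x2=F x4=T x6=T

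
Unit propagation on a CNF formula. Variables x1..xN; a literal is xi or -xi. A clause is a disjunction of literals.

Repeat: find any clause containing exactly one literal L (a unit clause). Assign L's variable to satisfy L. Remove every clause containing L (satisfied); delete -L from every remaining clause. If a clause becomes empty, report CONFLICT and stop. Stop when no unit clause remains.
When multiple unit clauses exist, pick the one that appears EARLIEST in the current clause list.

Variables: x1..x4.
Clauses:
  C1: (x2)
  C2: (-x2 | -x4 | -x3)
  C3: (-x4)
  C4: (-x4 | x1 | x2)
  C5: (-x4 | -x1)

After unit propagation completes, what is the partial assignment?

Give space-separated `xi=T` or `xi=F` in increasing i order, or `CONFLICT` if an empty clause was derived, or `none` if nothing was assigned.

unit clause [2] forces x2=T; simplify:
  drop -2 from [-2, -4, -3] -> [-4, -3]
  satisfied 2 clause(s); 3 remain; assigned so far: [2]
unit clause [-4] forces x4=F; simplify:
  satisfied 3 clause(s); 0 remain; assigned so far: [2, 4]

Answer: x2=T x4=F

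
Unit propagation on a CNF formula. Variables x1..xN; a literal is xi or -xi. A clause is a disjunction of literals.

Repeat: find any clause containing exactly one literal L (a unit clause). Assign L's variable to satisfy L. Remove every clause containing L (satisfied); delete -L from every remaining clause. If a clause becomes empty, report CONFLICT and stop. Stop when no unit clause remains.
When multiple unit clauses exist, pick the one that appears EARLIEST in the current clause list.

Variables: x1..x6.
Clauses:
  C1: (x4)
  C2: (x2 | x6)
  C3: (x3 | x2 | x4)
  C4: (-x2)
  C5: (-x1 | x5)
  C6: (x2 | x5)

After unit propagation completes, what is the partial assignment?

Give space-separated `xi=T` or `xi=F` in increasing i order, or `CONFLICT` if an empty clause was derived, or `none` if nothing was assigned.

Answer: x2=F x4=T x5=T x6=T

Derivation:
unit clause [4] forces x4=T; simplify:
  satisfied 2 clause(s); 4 remain; assigned so far: [4]
unit clause [-2] forces x2=F; simplify:
  drop 2 from [2, 6] -> [6]
  drop 2 from [2, 5] -> [5]
  satisfied 1 clause(s); 3 remain; assigned so far: [2, 4]
unit clause [6] forces x6=T; simplify:
  satisfied 1 clause(s); 2 remain; assigned so far: [2, 4, 6]
unit clause [5] forces x5=T; simplify:
  satisfied 2 clause(s); 0 remain; assigned so far: [2, 4, 5, 6]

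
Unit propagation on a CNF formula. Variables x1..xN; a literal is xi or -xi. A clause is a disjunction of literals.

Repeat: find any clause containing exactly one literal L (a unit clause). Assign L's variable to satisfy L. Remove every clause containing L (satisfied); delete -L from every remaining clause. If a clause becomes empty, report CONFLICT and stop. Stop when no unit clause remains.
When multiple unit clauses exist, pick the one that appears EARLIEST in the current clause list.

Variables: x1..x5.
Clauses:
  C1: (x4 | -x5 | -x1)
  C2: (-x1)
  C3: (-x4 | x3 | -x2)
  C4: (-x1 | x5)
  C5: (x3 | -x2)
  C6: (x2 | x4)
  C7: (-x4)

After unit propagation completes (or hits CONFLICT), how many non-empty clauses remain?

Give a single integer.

unit clause [-1] forces x1=F; simplify:
  satisfied 3 clause(s); 4 remain; assigned so far: [1]
unit clause [-4] forces x4=F; simplify:
  drop 4 from [2, 4] -> [2]
  satisfied 2 clause(s); 2 remain; assigned so far: [1, 4]
unit clause [2] forces x2=T; simplify:
  drop -2 from [3, -2] -> [3]
  satisfied 1 clause(s); 1 remain; assigned so far: [1, 2, 4]
unit clause [3] forces x3=T; simplify:
  satisfied 1 clause(s); 0 remain; assigned so far: [1, 2, 3, 4]

Answer: 0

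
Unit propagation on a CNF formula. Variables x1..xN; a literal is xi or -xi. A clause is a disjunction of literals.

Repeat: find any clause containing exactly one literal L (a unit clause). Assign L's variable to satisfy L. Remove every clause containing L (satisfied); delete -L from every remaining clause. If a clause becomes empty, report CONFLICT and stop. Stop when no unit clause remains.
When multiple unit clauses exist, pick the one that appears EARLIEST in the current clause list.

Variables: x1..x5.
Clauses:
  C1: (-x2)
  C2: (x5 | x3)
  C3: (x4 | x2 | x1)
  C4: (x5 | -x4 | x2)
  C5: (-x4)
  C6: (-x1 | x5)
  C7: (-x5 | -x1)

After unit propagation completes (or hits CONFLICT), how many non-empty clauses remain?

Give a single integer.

unit clause [-2] forces x2=F; simplify:
  drop 2 from [4, 2, 1] -> [4, 1]
  drop 2 from [5, -4, 2] -> [5, -4]
  satisfied 1 clause(s); 6 remain; assigned so far: [2]
unit clause [-4] forces x4=F; simplify:
  drop 4 from [4, 1] -> [1]
  satisfied 2 clause(s); 4 remain; assigned so far: [2, 4]
unit clause [1] forces x1=T; simplify:
  drop -1 from [-1, 5] -> [5]
  drop -1 from [-5, -1] -> [-5]
  satisfied 1 clause(s); 3 remain; assigned so far: [1, 2, 4]
unit clause [5] forces x5=T; simplify:
  drop -5 from [-5] -> [] (empty!)
  satisfied 2 clause(s); 1 remain; assigned so far: [1, 2, 4, 5]
CONFLICT (empty clause)

Answer: 0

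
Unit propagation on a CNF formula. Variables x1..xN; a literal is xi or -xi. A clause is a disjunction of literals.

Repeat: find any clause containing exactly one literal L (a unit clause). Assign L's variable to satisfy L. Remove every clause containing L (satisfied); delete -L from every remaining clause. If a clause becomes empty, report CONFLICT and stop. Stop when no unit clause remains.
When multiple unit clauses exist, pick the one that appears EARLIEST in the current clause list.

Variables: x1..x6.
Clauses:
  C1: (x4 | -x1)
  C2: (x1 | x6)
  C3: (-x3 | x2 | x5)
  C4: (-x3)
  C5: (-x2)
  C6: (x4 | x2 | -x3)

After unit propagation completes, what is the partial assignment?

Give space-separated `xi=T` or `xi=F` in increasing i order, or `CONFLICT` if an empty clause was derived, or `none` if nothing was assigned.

unit clause [-3] forces x3=F; simplify:
  satisfied 3 clause(s); 3 remain; assigned so far: [3]
unit clause [-2] forces x2=F; simplify:
  satisfied 1 clause(s); 2 remain; assigned so far: [2, 3]

Answer: x2=F x3=F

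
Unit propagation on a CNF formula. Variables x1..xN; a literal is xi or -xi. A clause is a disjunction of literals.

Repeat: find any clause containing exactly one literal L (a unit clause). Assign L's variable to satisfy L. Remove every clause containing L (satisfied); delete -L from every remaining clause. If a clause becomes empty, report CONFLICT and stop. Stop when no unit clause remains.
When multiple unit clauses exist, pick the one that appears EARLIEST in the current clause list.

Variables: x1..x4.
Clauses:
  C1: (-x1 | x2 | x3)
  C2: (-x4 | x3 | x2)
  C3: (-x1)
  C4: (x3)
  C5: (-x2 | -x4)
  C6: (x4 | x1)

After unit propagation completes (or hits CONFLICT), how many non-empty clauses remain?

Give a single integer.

Answer: 0

Derivation:
unit clause [-1] forces x1=F; simplify:
  drop 1 from [4, 1] -> [4]
  satisfied 2 clause(s); 4 remain; assigned so far: [1]
unit clause [3] forces x3=T; simplify:
  satisfied 2 clause(s); 2 remain; assigned so far: [1, 3]
unit clause [4] forces x4=T; simplify:
  drop -4 from [-2, -4] -> [-2]
  satisfied 1 clause(s); 1 remain; assigned so far: [1, 3, 4]
unit clause [-2] forces x2=F; simplify:
  satisfied 1 clause(s); 0 remain; assigned so far: [1, 2, 3, 4]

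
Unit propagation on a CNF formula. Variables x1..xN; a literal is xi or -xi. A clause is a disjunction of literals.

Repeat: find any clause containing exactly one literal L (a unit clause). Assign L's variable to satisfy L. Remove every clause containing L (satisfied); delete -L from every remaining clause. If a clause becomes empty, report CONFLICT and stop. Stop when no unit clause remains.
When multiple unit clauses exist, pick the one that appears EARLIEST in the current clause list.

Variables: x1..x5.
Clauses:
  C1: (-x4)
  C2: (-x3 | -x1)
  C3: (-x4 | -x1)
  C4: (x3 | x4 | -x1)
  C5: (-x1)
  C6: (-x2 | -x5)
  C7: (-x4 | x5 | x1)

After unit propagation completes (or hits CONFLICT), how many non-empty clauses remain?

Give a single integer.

unit clause [-4] forces x4=F; simplify:
  drop 4 from [3, 4, -1] -> [3, -1]
  satisfied 3 clause(s); 4 remain; assigned so far: [4]
unit clause [-1] forces x1=F; simplify:
  satisfied 3 clause(s); 1 remain; assigned so far: [1, 4]

Answer: 1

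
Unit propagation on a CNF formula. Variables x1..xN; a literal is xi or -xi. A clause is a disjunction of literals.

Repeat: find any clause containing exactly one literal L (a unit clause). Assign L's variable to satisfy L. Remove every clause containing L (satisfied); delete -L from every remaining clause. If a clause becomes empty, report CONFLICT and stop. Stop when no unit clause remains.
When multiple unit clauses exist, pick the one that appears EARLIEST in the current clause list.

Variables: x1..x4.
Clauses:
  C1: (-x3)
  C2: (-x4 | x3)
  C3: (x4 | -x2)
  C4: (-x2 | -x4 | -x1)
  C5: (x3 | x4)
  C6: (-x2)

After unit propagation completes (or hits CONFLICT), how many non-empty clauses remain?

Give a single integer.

Answer: 2

Derivation:
unit clause [-3] forces x3=F; simplify:
  drop 3 from [-4, 3] -> [-4]
  drop 3 from [3, 4] -> [4]
  satisfied 1 clause(s); 5 remain; assigned so far: [3]
unit clause [-4] forces x4=F; simplify:
  drop 4 from [4, -2] -> [-2]
  drop 4 from [4] -> [] (empty!)
  satisfied 2 clause(s); 3 remain; assigned so far: [3, 4]
CONFLICT (empty clause)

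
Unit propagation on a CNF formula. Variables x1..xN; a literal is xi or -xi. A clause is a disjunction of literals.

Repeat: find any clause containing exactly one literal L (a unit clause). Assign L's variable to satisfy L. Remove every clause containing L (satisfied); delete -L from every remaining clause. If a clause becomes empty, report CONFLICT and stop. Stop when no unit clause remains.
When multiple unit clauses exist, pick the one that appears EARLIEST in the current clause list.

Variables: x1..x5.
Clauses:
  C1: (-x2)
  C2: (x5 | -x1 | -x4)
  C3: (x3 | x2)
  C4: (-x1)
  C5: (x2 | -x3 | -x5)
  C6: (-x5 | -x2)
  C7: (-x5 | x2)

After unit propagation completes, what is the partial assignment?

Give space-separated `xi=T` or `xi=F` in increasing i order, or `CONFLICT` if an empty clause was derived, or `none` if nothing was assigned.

Answer: x1=F x2=F x3=T x5=F

Derivation:
unit clause [-2] forces x2=F; simplify:
  drop 2 from [3, 2] -> [3]
  drop 2 from [2, -3, -5] -> [-3, -5]
  drop 2 from [-5, 2] -> [-5]
  satisfied 2 clause(s); 5 remain; assigned so far: [2]
unit clause [3] forces x3=T; simplify:
  drop -3 from [-3, -5] -> [-5]
  satisfied 1 clause(s); 4 remain; assigned so far: [2, 3]
unit clause [-1] forces x1=F; simplify:
  satisfied 2 clause(s); 2 remain; assigned so far: [1, 2, 3]
unit clause [-5] forces x5=F; simplify:
  satisfied 2 clause(s); 0 remain; assigned so far: [1, 2, 3, 5]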